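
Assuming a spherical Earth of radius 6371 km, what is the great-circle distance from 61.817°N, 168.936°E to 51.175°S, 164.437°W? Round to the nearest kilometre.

12783 km

Δλ = -164.437 − 168.936 = -333.373°; wrapped into (−180°, 180°]: 26.627°.
Δφ = -51.175 − 61.817 = -112.992°.
a = sin²(Δφ/2) + cos φ₁ · cos φ₂ · sin²(Δλ/2) = 0.711003.
c = 2·atan2(√a, √(1−a)) = 2.00645 rad → d = 6371·c ≈ 12783.11 km.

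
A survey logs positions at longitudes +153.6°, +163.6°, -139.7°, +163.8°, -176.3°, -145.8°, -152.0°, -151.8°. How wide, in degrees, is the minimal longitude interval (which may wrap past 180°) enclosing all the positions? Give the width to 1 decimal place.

Sort the longitudes: -176.3°, -152.0°, -151.8°, -145.8°, -139.7°, +153.6°, +163.6°, +163.8°.
Eastward gaps between consecutive values (wrapping around): 24.3°, 0.2°, 6.0°, 6.1°, 293.3°, 10.0°, 0.2°, 19.9°.
Largest gap = 293.3° ⇒ minimal covering band is its complement: 360° − 293.3° = 66.7°.
Band runs from +153.6° eastward to -139.7°, crossing the antimeridian.

66.7°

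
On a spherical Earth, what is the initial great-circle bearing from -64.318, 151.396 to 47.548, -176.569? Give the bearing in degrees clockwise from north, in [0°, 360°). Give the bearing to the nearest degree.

Δλ = -176.569 − 151.396 = -327.965°; wrapped into (−180°, 180°]: 32.035°.
θ = atan2( sin Δλ · cos φ₂ , cos φ₁ · sin φ₂ − sin φ₁ · cos φ₂ · cos Δλ )
  = atan2(0.35803, 0.83543) = 23.198° → normalised to [0°, 360°): 23.198°.

23°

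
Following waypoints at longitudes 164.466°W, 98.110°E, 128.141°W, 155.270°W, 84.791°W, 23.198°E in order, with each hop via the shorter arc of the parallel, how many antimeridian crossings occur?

2

Leg 1: -164.466° → +98.110°, shortest Δλ = -97.424° (west) — crosses 180°.
Leg 2: +98.110° → -128.141°, shortest Δλ = 133.749° (east) — crosses 180°.
Leg 3: -128.141° → -155.270°, shortest Δλ = -27.129° (west) — does not cross 180°.
Leg 4: -155.270° → -84.791°, shortest Δλ = 70.479° (east) — does not cross 180°.
Leg 5: -84.791° → +23.198°, shortest Δλ = 107.989° (east) — does not cross 180°.
Total crossings: 2.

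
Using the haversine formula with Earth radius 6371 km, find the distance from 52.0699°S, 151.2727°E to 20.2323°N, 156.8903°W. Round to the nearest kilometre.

Δλ = -156.8903 − 151.2727 = -308.1630°; wrapped into (−180°, 180°]: 51.8370°.
Δφ = 20.2323 − -52.0699 = 72.3022°.
a = sin²(Δφ/2) + cos φ₁ · cos φ₂ · sin²(Δλ/2) = 0.458194.
c = 2·atan2(√a, √(1−a)) = 1.48709 rad → d = 6371·c ≈ 9474.23 km.

9474 km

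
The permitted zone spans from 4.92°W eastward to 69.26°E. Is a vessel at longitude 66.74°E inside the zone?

Yes

Band width going east from -4.92° to +69.26°: ((69.26 − -4.92) mod 360) = 74.18°.
Offset of +66.74° east of the west edge: ((66.74 − -4.92) mod 360) = 71.66°.
71.66° ≤ 74.18° ⇒ inside.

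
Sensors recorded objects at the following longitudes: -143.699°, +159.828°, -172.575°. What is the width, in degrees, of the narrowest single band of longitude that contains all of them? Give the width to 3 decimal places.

Sort the longitudes: -172.575°, -143.699°, +159.828°.
Eastward gaps between consecutive values (wrapping around): 28.876°, 303.527°, 27.597°.
Largest gap = 303.527° ⇒ minimal covering band is its complement: 360° − 303.527° = 56.473°.
Band runs from +159.828° eastward to -143.699°, crossing the antimeridian.

56.473°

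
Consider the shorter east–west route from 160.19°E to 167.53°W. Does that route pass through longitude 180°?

Yes

Naïve |-167.53 − 160.19| = 327.72° > 180°, so the shorter arc goes the other way round — across 180°.
Signed shortest Δλ = ((-167.53 − 160.19 + 180) mod 360) − 180 = 32.28°.
Going east by 32.28° from +160.19° passes through 180° before reaching -167.53°.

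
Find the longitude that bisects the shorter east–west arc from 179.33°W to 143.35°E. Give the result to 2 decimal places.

Signed shortest Δλ from -179.33° to +143.35° is -37.32°.
Midpoint longitude = -179.33° + (-37.32°)/2 = -179.33° − 18.66° = -197.99°.
Normalise into (−180°, 180°]: +162.01°.
(The naïve average (-179.33 + +143.35)/2 = -17.99° is on the wrong side of the globe.)

162.01°E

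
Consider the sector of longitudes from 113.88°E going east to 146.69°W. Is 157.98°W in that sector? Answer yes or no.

Yes

Band width going east from +113.88° to -146.69°: ((-146.69 − 113.88) mod 360) = 99.43°.
Offset of -157.98° east of the west edge: ((-157.98 − 113.88) mod 360) = 88.14°.
88.14° ≤ 99.43° ⇒ inside.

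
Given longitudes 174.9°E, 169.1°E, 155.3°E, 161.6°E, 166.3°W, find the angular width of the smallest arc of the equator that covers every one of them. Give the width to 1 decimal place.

Sort the longitudes: -166.3°, +155.3°, +161.6°, +169.1°, +174.9°.
Eastward gaps between consecutive values (wrapping around): 321.6°, 6.3°, 7.5°, 5.8°, 18.8°.
Largest gap = 321.6° ⇒ minimal covering band is its complement: 360° − 321.6° = 38.4°.
Band runs from +155.3° eastward to -166.3°, crossing the antimeridian.

38.4°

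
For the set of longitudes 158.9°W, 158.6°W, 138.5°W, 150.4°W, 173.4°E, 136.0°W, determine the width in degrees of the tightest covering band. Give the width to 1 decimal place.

Sort the longitudes: -158.9°, -158.6°, -150.4°, -138.5°, -136.0°, +173.4°.
Eastward gaps between consecutive values (wrapping around): 0.3°, 8.2°, 11.9°, 2.5°, 309.4°, 27.7°.
Largest gap = 309.4° ⇒ minimal covering band is its complement: 360° − 309.4° = 50.6°.
Band runs from +173.4° eastward to -136.0°, crossing the antimeridian.

50.6°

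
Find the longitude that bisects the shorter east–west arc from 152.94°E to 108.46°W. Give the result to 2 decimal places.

157.76°W

Signed shortest Δλ from +152.94° to -108.46° is +98.60°.
Midpoint longitude = +152.94° + (+98.60°)/2 = +152.94° + 49.30° = +202.24°.
Normalise into (−180°, 180°]: -157.76°.
(The naïve average (+152.94 + -108.46)/2 = 22.24° is on the wrong side of the globe.)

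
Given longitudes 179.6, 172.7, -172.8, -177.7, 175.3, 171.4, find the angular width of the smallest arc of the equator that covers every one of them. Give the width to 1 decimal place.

Sort the longitudes: -177.7°, -172.8°, +171.4°, +172.7°, +175.3°, +179.6°.
Eastward gaps between consecutive values (wrapping around): 4.9°, 344.2°, 1.3°, 2.6°, 4.3°, 2.7°.
Largest gap = 344.2° ⇒ minimal covering band is its complement: 360° − 344.2° = 15.8°.
Band runs from +171.4° eastward to -172.8°, crossing the antimeridian.

15.8°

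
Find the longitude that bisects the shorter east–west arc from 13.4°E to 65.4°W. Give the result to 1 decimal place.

26.0°W

Signed shortest Δλ from +13.4° to -65.4° is -78.8°.
Midpoint longitude = +13.4° + (-78.8°)/2 = +13.4° − 39.4° = -26.0°.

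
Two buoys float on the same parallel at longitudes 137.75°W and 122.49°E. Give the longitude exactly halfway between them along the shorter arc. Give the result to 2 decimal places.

Signed shortest Δλ from -137.75° to +122.49° is -99.76°.
Midpoint longitude = -137.75° + (-99.76°)/2 = -137.75° − 49.88° = -187.63°.
Normalise into (−180°, 180°]: +172.37°.
(The naïve average (-137.75 + +122.49)/2 = -7.63° is on the wrong side of the globe.)

172.37°E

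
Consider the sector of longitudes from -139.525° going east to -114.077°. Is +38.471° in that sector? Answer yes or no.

No

Band width going east from -139.525° to -114.077°: ((-114.077 − -139.525) mod 360) = 25.448°.
Offset of +38.471° east of the west edge: ((38.471 − -139.525) mod 360) = 177.996°.
177.996° > 25.448° ⇒ outside.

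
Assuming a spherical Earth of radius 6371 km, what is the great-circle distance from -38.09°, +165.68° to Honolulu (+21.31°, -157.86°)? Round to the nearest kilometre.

Δλ = -157.86 − 165.68 = -323.54°; wrapped into (−180°, 180°]: 36.46°.
Δφ = 21.31 − -38.09 = 59.40°.
a = sin²(Δφ/2) + cos φ₁ · cos φ₂ · sin²(Δλ/2) = 0.317236.
c = 2·atan2(√a, √(1−a)) = 1.19660 rad → d = 6371·c ≈ 7623.52 km.

7624 km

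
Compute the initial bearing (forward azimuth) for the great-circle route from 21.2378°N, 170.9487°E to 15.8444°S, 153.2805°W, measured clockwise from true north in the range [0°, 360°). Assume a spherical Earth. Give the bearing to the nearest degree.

Δλ = -153.2805 − 170.9487 = -324.2292°; wrapped into (−180°, 180°]: 35.7708°.
θ = atan2( sin Δλ · cos φ₂ , cos φ₁ · sin φ₂ − sin φ₁ · cos φ₂ · cos Δλ )
  = atan2(0.56234, -0.53722) = 133.692° → normalised to [0°, 360°): 133.692°.

134°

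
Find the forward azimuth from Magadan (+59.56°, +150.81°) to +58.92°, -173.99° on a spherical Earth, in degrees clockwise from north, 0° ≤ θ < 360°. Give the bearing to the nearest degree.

Δλ = -173.99 − 150.81 = -324.80°; wrapped into (−180°, 180°]: 35.20°.
θ = atan2( sin Δλ · cos φ₂ , cos φ₁ · sin φ₂ − sin φ₁ · cos φ₂ · cos Δλ )
  = atan2(0.29757, 0.07021) = 76.724° → normalised to [0°, 360°): 76.724°.

77°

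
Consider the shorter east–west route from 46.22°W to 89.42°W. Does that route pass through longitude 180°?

Signed shortest Δλ = ((-89.42 − -46.22 + 180) mod 360) − 180 = -43.2°.
Going west by 43.2° from -46.22° reaches -89.42° without touching 180°.

No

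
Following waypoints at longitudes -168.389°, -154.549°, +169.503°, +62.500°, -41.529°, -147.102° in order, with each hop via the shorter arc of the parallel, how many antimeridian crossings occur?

Leg 1: -168.389° → -154.549°, shortest Δλ = 13.84° (east) — does not cross 180°.
Leg 2: -154.549° → +169.503°, shortest Δλ = -35.948° (west) — crosses 180°.
Leg 3: +169.503° → +62.500°, shortest Δλ = -107.003° (west) — does not cross 180°.
Leg 4: +62.500° → -41.529°, shortest Δλ = -104.029° (west) — does not cross 180°.
Leg 5: -41.529° → -147.102°, shortest Δλ = -105.573° (west) — does not cross 180°.
Total crossings: 1.

1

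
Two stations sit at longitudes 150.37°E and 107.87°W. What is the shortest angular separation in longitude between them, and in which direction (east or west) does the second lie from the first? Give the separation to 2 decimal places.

Raw difference: -107.87 − 150.37 = -258.24°.
Normalise into (−180°, 180°]: -258.24° + 360° = 101.76°.
Positive ⇒ the second point lies to the east; separation 101.76°.

101.76° east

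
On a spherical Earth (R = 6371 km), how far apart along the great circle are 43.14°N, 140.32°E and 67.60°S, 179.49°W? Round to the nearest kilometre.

12767 km

Δλ = -179.49 − 140.32 = -319.81°; wrapped into (−180°, 180°]: 40.19°.
Δφ = -67.60 − 43.14 = -110.74°.
a = sin²(Δφ/2) + cos φ₁ · cos φ₂ · sin²(Δλ/2) = 0.709888.
c = 2·atan2(√a, √(1−a)) = 2.00399 rad → d = 6371·c ≈ 12767.45 km.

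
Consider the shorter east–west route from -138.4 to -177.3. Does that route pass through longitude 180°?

Signed shortest Δλ = ((-177.3 − -138.4 + 180) mod 360) − 180 = -38.9°.
Going west by 38.9° from -138.4° reaches -177.3° without touching 180°.

No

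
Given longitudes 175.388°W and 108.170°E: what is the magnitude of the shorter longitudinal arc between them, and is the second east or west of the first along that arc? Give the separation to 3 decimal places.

76.442° west

Raw difference: 108.170 − -175.388 = 283.558°.
Normalise into (−180°, 180°]: 283.558° − 360° = -76.442°.
Negative ⇒ the second point lies to the west; separation 76.442°.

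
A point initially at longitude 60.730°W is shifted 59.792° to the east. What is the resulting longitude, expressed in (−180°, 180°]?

0.938°W

Start at -60.730°; shift +59.792° → -0.938°.
-0.938° already lies in (−180°, 180°].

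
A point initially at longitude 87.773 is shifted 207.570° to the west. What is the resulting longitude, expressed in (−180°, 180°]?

Start at +87.773°; shift −207.570° → -119.797°.
-119.797° already lies in (−180°, 180°].

-119.797°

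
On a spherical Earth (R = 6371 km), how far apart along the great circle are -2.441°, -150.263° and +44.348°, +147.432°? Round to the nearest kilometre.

Δλ = 147.432 − -150.263 = 297.695°; wrapped into (−180°, 180°]: -62.305°.
Δφ = 44.348 − -2.441 = 46.789°.
a = sin²(Δφ/2) + cos φ₁ · cos φ₂ · sin²(Δλ/2) = 0.348858.
c = 2·atan2(√a, √(1−a)) = 1.26371 rad → d = 6371·c ≈ 8051.09 km.

8051 km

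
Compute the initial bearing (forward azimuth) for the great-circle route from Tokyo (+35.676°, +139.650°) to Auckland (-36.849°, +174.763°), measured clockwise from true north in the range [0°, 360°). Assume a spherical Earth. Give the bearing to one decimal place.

Δλ = 174.763 − 139.650 = 35.113°.
θ = atan2( sin Δλ · cos φ₂ , cos φ₁ · sin φ₂ − sin φ₁ · cos φ₂ · cos Δλ )
  = atan2(0.46028, -0.86892) = 152.089° → normalised to [0°, 360°): 152.089°.

152.1°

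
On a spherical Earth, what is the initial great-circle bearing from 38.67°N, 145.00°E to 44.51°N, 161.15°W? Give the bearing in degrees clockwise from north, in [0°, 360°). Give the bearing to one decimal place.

63.7°

Δλ = -161.15 − 145.00 = -306.15°; wrapped into (−180°, 180°]: 53.85°.
θ = atan2( sin Δλ · cos φ₂ , cos φ₁ · sin φ₂ − sin φ₁ · cos φ₂ · cos Δλ )
  = atan2(0.57583, 0.28449) = 63.709° → normalised to [0°, 360°): 63.709°.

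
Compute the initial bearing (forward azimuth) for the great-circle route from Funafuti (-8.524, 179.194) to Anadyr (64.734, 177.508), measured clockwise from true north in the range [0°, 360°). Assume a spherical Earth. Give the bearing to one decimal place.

Δλ = 177.508 − 179.194 = -1.686°.
θ = atan2( sin Δλ · cos φ₂ , cos φ₁ · sin φ₂ − sin φ₁ · cos φ₂ · cos Δλ )
  = atan2(-0.01256, 0.95758) = -0.751° → normalised to [0°, 360°): 359.249°.

359.2°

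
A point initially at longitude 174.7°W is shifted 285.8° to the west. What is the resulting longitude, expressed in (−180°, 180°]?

Start at -174.7°; shift −285.8° → -460.5°.
-460.5° lies outside (−180°, 180°]; add 360° → -100.5°.

100.5°W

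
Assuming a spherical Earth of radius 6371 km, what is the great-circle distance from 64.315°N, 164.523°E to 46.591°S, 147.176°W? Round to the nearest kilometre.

Δλ = -147.176 − 164.523 = -311.699°; wrapped into (−180°, 180°]: 48.301°.
Δφ = -46.591 − 64.315 = -110.906°.
a = sin²(Δφ/2) + cos φ₁ · cos φ₂ · sin²(Δλ/2) = 0.728275.
c = 2·atan2(√a, √(1−a)) = 2.04491 rad → d = 6371·c ≈ 13028.13 km.

13028 km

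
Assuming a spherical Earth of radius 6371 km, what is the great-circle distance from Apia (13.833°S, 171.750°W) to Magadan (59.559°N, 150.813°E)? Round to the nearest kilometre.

8825 km

Δλ = 150.813 − -171.750 = 322.563°; wrapped into (−180°, 180°]: -37.437°.
Δφ = 59.559 − -13.833 = 73.392°.
a = sin²(Δφ/2) + cos φ₁ · cos φ₂ · sin²(Δλ/2) = 0.407755.
c = 2·atan2(√a, √(1−a)) = 1.38524 rad → d = 6371·c ≈ 8825.38 km.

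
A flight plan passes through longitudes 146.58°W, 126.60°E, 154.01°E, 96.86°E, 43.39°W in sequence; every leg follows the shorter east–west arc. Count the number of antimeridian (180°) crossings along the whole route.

1

Leg 1: -146.58° → +126.60°, shortest Δλ = -86.82° (west) — crosses 180°.
Leg 2: +126.60° → +154.01°, shortest Δλ = 27.41° (east) — does not cross 180°.
Leg 3: +154.01° → +96.86°, shortest Δλ = -57.15° (west) — does not cross 180°.
Leg 4: +96.86° → -43.39°, shortest Δλ = -140.25° (west) — does not cross 180°.
Total crossings: 1.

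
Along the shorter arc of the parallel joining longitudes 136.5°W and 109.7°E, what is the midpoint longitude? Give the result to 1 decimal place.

166.6°E

Signed shortest Δλ from -136.5° to +109.7° is -113.8°.
Midpoint longitude = -136.5° + (-113.8°)/2 = -136.5° − 56.9° = -193.4°.
Normalise into (−180°, 180°]: +166.6°.
(The naïve average (-136.5 + +109.7)/2 = -13.4° is on the wrong side of the globe.)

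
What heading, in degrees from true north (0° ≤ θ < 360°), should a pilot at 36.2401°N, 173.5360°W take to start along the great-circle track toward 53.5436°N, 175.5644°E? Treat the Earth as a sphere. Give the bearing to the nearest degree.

340°

Δλ = 175.5644 − -173.5360 = 349.1004°; wrapped into (−180°, 180°]: -10.8996°.
θ = atan2( sin Δλ · cos φ₂ , cos φ₁ · sin φ₂ − sin φ₁ · cos φ₂ · cos Δλ )
  = atan2(-0.11236, 0.30377) = -20.298° → normalised to [0°, 360°): 339.702°.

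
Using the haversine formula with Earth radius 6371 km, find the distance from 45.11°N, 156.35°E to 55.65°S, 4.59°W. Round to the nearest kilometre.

Δλ = -4.59 − 156.35 = -160.94°.
Δφ = -55.65 − 45.11 = -100.76°.
a = sin²(Δφ/2) + cos φ₁ · cos φ₂ · sin²(Δλ/2) = 0.980648.
c = 2·atan2(√a, √(1−a)) = 2.86246 rad → d = 6371·c ≈ 18236.76 km.

18237 km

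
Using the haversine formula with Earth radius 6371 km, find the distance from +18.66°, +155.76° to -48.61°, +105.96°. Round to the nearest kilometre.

8956 km

Δλ = 105.96 − 155.76 = -49.80°.
Δφ = -48.61 − 18.66 = -67.27°.
a = sin²(Δφ/2) + cos φ₁ · cos φ₂ · sin²(Δλ/2) = 0.417853.
c = 2·atan2(√a, √(1−a)) = 1.40575 rad → d = 6371·c ≈ 8956.05 km.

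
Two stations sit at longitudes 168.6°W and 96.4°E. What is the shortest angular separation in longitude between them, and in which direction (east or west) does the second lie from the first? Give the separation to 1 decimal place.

Raw difference: 96.4 − -168.6 = 265.0°.
Normalise into (−180°, 180°]: 265.0° − 360° = -95.0°.
Negative ⇒ the second point lies to the west; separation 95.0°.

95.0° west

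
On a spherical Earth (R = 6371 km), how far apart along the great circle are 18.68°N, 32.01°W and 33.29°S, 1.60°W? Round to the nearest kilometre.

Δλ = -1.60 − -32.01 = 30.41°.
Δφ = -33.29 − 18.68 = -51.97°.
a = sin²(Δφ/2) + cos φ₁ · cos φ₂ · sin²(Δλ/2) = 0.246434.
c = 2·atan2(√a, √(1−a)) = 1.03894 rad → d = 6371·c ≈ 6619.10 km.

6619 km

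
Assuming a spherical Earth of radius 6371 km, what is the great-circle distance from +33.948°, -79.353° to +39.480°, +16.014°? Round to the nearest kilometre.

8099 km

Δλ = 16.014 − -79.353 = 95.367°.
Δφ = 39.480 − 33.948 = 5.532°.
a = sin²(Δφ/2) + cos φ₁ · cos φ₂ · sin²(Δλ/2) = 0.352414.
c = 2·atan2(√a, √(1−a)) = 1.27116 rad → d = 6371·c ≈ 8098.56 km.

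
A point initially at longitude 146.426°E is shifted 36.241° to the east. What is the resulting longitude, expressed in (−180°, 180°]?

177.333°W

Start at +146.426°; shift +36.241° → +182.667°.
+182.667° lies outside (−180°, 180°]; subtract 360° → -177.333°.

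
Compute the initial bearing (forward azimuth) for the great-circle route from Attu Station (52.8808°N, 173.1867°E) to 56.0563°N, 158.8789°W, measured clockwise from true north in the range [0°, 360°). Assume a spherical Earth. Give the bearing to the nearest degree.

68°

Δλ = -158.8789 − 173.1867 = -332.0656°; wrapped into (−180°, 180°]: 27.9344°.
θ = atan2( sin Δλ · cos φ₂ , cos φ₁ · sin φ₂ − sin φ₁ · cos φ₂ · cos Δλ )
  = atan2(0.26158, 0.10727) = 67.702° → normalised to [0°, 360°): 67.702°.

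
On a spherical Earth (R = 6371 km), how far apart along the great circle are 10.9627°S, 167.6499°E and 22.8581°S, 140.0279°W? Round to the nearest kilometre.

Δλ = -140.0279 − 167.6499 = -307.6778°; wrapped into (−180°, 180°]: 52.3222°.
Δφ = -22.8581 − -10.9627 = -11.8954°.
a = sin²(Δφ/2) + cos φ₁ · cos φ₂ · sin²(Δλ/2) = 0.186593.
c = 2·atan2(√a, √(1−a)) = 0.89334 rad → d = 6371·c ≈ 5691.46 km.

5691 km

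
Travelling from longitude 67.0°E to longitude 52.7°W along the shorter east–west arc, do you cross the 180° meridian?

Signed shortest Δλ = ((-52.7 − 67.0 + 180) mod 360) − 180 = -119.7°.
Going west by 119.7° from +67.0° reaches -52.7° without touching 180°.

No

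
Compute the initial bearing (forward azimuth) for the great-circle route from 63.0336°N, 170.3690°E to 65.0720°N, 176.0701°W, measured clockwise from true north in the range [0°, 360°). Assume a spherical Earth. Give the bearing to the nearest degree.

Δλ = -176.0701 − 170.3690 = -346.4391°; wrapped into (−180°, 180°]: 13.5609°.
θ = atan2( sin Δλ · cos φ₂ , cos φ₁ · sin φ₂ − sin φ₁ · cos φ₂ · cos Δλ )
  = atan2(0.09883, 0.04604) = 65.020° → normalised to [0°, 360°): 65.020°.

65°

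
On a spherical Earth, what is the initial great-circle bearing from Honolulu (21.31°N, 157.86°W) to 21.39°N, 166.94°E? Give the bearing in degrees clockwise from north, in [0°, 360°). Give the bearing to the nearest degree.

277°

Δλ = 166.94 − -157.86 = 324.80°; wrapped into (−180°, 180°]: -35.20°.
θ = atan2( sin Δλ · cos φ₂ , cos φ₁ · sin φ₂ − sin φ₁ · cos φ₂ · cos Δλ )
  = atan2(-0.53673, 0.06327) = -83.277° → normalised to [0°, 360°): 276.723°.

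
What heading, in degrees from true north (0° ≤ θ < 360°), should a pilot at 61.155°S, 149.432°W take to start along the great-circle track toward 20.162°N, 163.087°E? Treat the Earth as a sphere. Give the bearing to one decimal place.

Δλ = 163.087 − -149.432 = 312.519°; wrapped into (−180°, 180°]: -47.481°.
θ = atan2( sin Δλ · cos φ₂ , cos φ₁ · sin φ₂ − sin φ₁ · cos φ₂ · cos Δλ )
  = atan2(-0.69189, 0.72199) = -43.780° → normalised to [0°, 360°): 316.220°.

316.2°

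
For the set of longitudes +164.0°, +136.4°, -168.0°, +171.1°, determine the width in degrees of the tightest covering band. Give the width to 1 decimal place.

Sort the longitudes: -168.0°, +136.4°, +164.0°, +171.1°.
Eastward gaps between consecutive values (wrapping around): 304.4°, 27.6°, 7.1°, 20.9°.
Largest gap = 304.4° ⇒ minimal covering band is its complement: 360° − 304.4° = 55.6°.
Band runs from +136.4° eastward to -168.0°, crossing the antimeridian.

55.6°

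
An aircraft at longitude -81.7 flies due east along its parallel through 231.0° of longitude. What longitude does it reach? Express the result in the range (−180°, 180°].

Start at -81.7°; shift +231.0° → +149.3°.
+149.3° already lies in (−180°, 180°].

+149.3°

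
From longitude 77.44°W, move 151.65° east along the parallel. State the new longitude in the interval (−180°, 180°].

74.21°E

Start at -77.44°; shift +151.65° → +74.21°.
+74.21° already lies in (−180°, 180°].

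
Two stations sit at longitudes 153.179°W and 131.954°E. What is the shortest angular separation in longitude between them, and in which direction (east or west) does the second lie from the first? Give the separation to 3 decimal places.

Raw difference: 131.954 − -153.179 = 285.133°.
Normalise into (−180°, 180°]: 285.133° − 360° = -74.867°.
Negative ⇒ the second point lies to the west; separation 74.867°.

74.867° west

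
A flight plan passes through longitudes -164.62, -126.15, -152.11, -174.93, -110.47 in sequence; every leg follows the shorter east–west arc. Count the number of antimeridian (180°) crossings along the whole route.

0

Leg 1: -164.62° → -126.15°, shortest Δλ = 38.47° (east) — does not cross 180°.
Leg 2: -126.15° → -152.11°, shortest Δλ = -25.96° (west) — does not cross 180°.
Leg 3: -152.11° → -174.93°, shortest Δλ = -22.82° (west) — does not cross 180°.
Leg 4: -174.93° → -110.47°, shortest Δλ = 64.46° (east) — does not cross 180°.
Total crossings: 0.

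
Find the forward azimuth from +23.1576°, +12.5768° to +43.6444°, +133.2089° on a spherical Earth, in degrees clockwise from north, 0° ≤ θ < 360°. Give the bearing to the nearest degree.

39°

Δλ = 133.2089 − 12.5768 = 120.6321°.
θ = atan2( sin Δλ · cos φ₂ , cos φ₁ · sin φ₂ − sin φ₁ · cos φ₂ · cos Δλ )
  = atan2(0.62266, 0.77957) = 38.615° → normalised to [0°, 360°): 38.615°.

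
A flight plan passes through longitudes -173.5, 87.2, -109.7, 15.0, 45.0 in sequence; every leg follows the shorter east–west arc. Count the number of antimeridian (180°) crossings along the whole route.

2

Leg 1: -173.5° → +87.2°, shortest Δλ = -99.3° (west) — crosses 180°.
Leg 2: +87.2° → -109.7°, shortest Δλ = 163.1° (east) — crosses 180°.
Leg 3: -109.7° → +15.0°, shortest Δλ = 124.7° (east) — does not cross 180°.
Leg 4: +15.0° → +45.0°, shortest Δλ = 30.0° (east) — does not cross 180°.
Total crossings: 2.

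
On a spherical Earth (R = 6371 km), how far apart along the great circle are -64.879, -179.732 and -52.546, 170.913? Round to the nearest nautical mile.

794 nmi

Δλ = 170.913 − -179.732 = 350.645°; wrapped into (−180°, 180°]: -9.355°.
Δφ = -52.546 − -64.879 = 12.333°.
a = sin²(Δφ/2) + cos φ₁ · cos φ₂ · sin²(Δλ/2) = 0.013255.
c = 2·atan2(√a, √(1−a)) = 0.23078 rad → d = 6371·c ≈ 1470.28 km ≈ 793.89 nmi.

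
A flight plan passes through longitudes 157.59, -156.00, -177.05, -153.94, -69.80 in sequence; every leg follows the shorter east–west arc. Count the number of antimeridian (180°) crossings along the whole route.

Leg 1: +157.59° → -156.00°, shortest Δλ = 46.41° (east) — crosses 180°.
Leg 2: -156.00° → -177.05°, shortest Δλ = -21.05° (west) — does not cross 180°.
Leg 3: -177.05° → -153.94°, shortest Δλ = 23.11° (east) — does not cross 180°.
Leg 4: -153.94° → -69.80°, shortest Δλ = 84.14° (east) — does not cross 180°.
Total crossings: 1.

1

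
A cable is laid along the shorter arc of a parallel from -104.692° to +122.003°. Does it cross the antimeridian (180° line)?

Naïve |122.003 − -104.692| = 226.695° > 180°, so the shorter arc goes the other way round — across 180°.
Signed shortest Δλ = ((122.003 − -104.692 + 180) mod 360) − 180 = -133.305°.
Going west by 133.305° from -104.692° passes through 180° before reaching +122.003°.

Yes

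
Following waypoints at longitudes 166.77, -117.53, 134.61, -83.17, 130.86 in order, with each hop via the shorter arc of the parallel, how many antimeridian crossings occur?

4

Leg 1: +166.77° → -117.53°, shortest Δλ = 75.7° (east) — crosses 180°.
Leg 2: -117.53° → +134.61°, shortest Δλ = -107.86° (west) — crosses 180°.
Leg 3: +134.61° → -83.17°, shortest Δλ = 142.22° (east) — crosses 180°.
Leg 4: -83.17° → +130.86°, shortest Δλ = -145.97° (west) — crosses 180°.
Total crossings: 4.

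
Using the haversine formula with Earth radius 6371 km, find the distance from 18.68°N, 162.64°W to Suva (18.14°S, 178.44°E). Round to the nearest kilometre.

Δλ = 178.44 − -162.64 = 341.08°; wrapped into (−180°, 180°]: -18.92°.
Δφ = -18.14 − 18.68 = -36.82°.
a = sin²(Δφ/2) + cos φ₁ · cos φ₂ · sin²(Δλ/2) = 0.124058.
c = 2·atan2(√a, √(1−a)) = 0.71988 rad → d = 6371·c ≈ 4586.36 km.

4586 km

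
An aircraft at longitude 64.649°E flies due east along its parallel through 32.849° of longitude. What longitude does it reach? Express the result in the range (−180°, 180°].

Start at +64.649°; shift +32.849° → +97.498°.
+97.498° already lies in (−180°, 180°].

97.498°E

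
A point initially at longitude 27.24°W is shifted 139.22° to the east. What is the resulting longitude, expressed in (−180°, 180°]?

111.98°E

Start at -27.24°; shift +139.22° → +111.98°.
+111.98° already lies in (−180°, 180°].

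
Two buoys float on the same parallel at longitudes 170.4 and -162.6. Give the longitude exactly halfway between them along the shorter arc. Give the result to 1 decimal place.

Signed shortest Δλ from +170.4° to -162.6° is +27.0°.
Midpoint longitude = +170.4° + (+27.0°)/2 = +170.4° + 13.5° = +183.9°.
Normalise into (−180°, 180°]: -176.1°.
(The naïve average (+170.4 + -162.6)/2 = 3.9° is on the wrong side of the globe.)

-176.1°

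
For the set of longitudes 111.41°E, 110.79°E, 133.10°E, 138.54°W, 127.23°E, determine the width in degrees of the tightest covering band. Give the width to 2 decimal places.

110.67°

Sort the longitudes: -138.54°, +110.79°, +111.41°, +127.23°, +133.10°.
Eastward gaps between consecutive values (wrapping around): 249.33°, 0.62°, 15.82°, 5.87°, 88.36°.
Largest gap = 249.33° ⇒ minimal covering band is its complement: 360° − 249.33° = 110.67°.
Band runs from +110.79° eastward to -138.54°, crossing the antimeridian.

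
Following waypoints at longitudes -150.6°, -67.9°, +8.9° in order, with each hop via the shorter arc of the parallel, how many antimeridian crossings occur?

Leg 1: -150.6° → -67.9°, shortest Δλ = 82.7° (east) — does not cross 180°.
Leg 2: -67.9° → +8.9°, shortest Δλ = 76.8° (east) — does not cross 180°.
Total crossings: 0.

0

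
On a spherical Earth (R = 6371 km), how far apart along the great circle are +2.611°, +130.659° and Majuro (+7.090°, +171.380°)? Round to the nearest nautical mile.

Δλ = 171.380 − 130.659 = 40.721°.
Δφ = 7.090 − 2.611 = 4.479°.
a = sin²(Δφ/2) + cos φ₁ · cos φ₂ · sin²(Δλ/2) = 0.121529.
c = 2·atan2(√a, √(1−a)) = 0.71218 rad → d = 6371·c ≈ 4537.27 km ≈ 2449.93 nmi.

2450 nmi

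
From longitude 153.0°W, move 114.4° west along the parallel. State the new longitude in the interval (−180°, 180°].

92.6°E

Start at -153.0°; shift −114.4° → -267.4°.
-267.4° lies outside (−180°, 180°]; add 360° → +92.6°.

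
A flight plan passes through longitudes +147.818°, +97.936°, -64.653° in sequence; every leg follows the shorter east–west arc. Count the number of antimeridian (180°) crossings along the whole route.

0

Leg 1: +147.818° → +97.936°, shortest Δλ = -49.882° (west) — does not cross 180°.
Leg 2: +97.936° → -64.653°, shortest Δλ = -162.589° (west) — does not cross 180°.
Total crossings: 0.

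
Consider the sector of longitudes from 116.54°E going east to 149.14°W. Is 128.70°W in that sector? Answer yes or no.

Band width going east from +116.54° to -149.14°: ((-149.14 − 116.54) mod 360) = 94.32°.
Offset of -128.70° east of the west edge: ((-128.70 − 116.54) mod 360) = 114.76°.
114.76° > 94.32° ⇒ outside.

No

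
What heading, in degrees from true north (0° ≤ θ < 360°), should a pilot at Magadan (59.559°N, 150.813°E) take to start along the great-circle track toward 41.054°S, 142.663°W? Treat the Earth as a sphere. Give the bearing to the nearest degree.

131°

Δλ = -142.663 − 150.813 = -293.476°; wrapped into (−180°, 180°]: 66.524°.
θ = atan2( sin Δλ · cos φ₂ , cos φ₁ · sin φ₂ − sin φ₁ · cos φ₂ · cos Δλ )
  = atan2(0.69167, -0.59175) = 130.548° → normalised to [0°, 360°): 130.548°.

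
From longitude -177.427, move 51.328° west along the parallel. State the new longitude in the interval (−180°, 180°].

+131.245°

Start at -177.427°; shift −51.328° → -228.755°.
-228.755° lies outside (−180°, 180°]; add 360° → +131.245°.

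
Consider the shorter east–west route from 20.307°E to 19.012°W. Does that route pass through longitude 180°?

No

Signed shortest Δλ = ((-19.012 − 20.307 + 180) mod 360) − 180 = -39.319°.
Going west by 39.319° from +20.307° reaches -19.012° without touching 180°.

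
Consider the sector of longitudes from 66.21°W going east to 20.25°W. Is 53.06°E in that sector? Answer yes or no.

Band width going east from -66.21° to -20.25°: ((-20.25 − -66.21) mod 360) = 45.96°.
Offset of +53.06° east of the west edge: ((53.06 − -66.21) mod 360) = 119.27°.
119.27° > 45.96° ⇒ outside.

No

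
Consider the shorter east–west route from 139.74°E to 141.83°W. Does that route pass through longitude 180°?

Yes

Naïve |-141.83 − 139.74| = 281.57° > 180°, so the shorter arc goes the other way round — across 180°.
Signed shortest Δλ = ((-141.83 − 139.74 + 180) mod 360) − 180 = 78.43°.
Going east by 78.43° from +139.74° passes through 180° before reaching -141.83°.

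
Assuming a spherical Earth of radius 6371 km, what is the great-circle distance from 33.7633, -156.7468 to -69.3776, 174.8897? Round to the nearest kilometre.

Δλ = 174.8897 − -156.7468 = 331.6365°; wrapped into (−180°, 180°]: -28.3635°.
Δφ = -69.3776 − 33.7633 = -103.1409°.
a = sin²(Δφ/2) + cos φ₁ · cos φ₂ · sin²(Δλ/2) = 0.631249.
c = 2·atan2(√a, √(1−a)) = 1.83641 rad → d = 6371·c ≈ 11699.74 km.

11700 km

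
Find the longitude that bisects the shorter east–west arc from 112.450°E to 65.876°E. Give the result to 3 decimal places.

89.163°E

Signed shortest Δλ from +112.450° to +65.876° is -46.574°.
Midpoint longitude = +112.450° + (-46.574°)/2 = +112.450° − 23.287° = +89.163°.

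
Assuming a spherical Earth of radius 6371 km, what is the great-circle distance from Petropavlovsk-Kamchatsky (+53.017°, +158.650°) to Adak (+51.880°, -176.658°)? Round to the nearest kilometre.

1670 km

Δλ = -176.658 − 158.650 = -335.308°; wrapped into (−180°, 180°]: 24.692°.
Δφ = 51.880 − 53.017 = -1.137°.
a = sin²(Δφ/2) + cos φ₁ · cos φ₂ · sin²(Δλ/2) = 0.017076.
c = 2·atan2(√a, √(1−a)) = 0.26210 rad → d = 6371·c ≈ 1669.83 km.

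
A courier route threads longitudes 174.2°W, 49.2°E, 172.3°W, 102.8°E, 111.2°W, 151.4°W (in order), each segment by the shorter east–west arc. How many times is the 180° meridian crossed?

Leg 1: -174.2° → +49.2°, shortest Δλ = -136.6° (west) — crosses 180°.
Leg 2: +49.2° → -172.3°, shortest Δλ = 138.5° (east) — crosses 180°.
Leg 3: -172.3° → +102.8°, shortest Δλ = -84.9° (west) — crosses 180°.
Leg 4: +102.8° → -111.2°, shortest Δλ = 146.0° (east) — crosses 180°.
Leg 5: -111.2° → -151.4°, shortest Δλ = -40.2° (west) — does not cross 180°.
Total crossings: 4.

4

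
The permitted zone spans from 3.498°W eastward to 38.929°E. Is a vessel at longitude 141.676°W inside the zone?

Band width going east from -3.498° to +38.929°: ((38.929 − -3.498) mod 360) = 42.427°.
Offset of -141.676° east of the west edge: ((-141.676 − -3.498) mod 360) = 221.822°.
221.822° > 42.427° ⇒ outside.

No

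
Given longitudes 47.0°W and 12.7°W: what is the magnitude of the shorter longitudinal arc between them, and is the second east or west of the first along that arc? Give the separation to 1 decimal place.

34.3° east

Raw difference: -12.7 − -47.0 = 34.3°.
Normalise into (−180°, 180°]: 34.3° stays 34.3°.
Positive ⇒ the second point lies to the east; separation 34.3°.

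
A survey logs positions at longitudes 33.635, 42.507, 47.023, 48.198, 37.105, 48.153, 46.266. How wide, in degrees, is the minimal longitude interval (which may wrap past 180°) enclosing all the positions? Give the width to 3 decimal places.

Sort the longitudes: +33.635°, +37.105°, +42.507°, +46.266°, +47.023°, +48.153°, +48.198°.
Eastward gaps between consecutive values (wrapping around): 3.470°, 5.402°, 3.759°, 0.757°, 1.130°, 0.045°, 345.437°.
Largest gap = 345.437° ⇒ minimal covering band is its complement: 360° − 345.437° = 14.563°.
Band runs from +33.635° eastward to +48.198°.

14.563°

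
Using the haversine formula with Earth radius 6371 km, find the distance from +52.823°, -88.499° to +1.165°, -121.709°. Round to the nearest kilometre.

6511 km

Δλ = -121.709 − -88.499 = -33.210°.
Δφ = 1.165 − 52.823 = -51.658°.
a = sin²(Δφ/2) + cos φ₁ · cos φ₂ · sin²(Δλ/2) = 0.239162.
c = 2·atan2(√a, √(1−a)) = 1.02198 rad → d = 6371·c ≈ 6511.04 km.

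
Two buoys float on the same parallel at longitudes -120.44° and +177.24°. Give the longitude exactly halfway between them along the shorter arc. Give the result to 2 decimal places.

Signed shortest Δλ from -120.44° to +177.24° is -62.32°.
Midpoint longitude = -120.44° + (-62.32°)/2 = -120.44° − 31.16° = -151.60°.
(The naïve average (-120.44 + +177.24)/2 = 28.4° is on the wrong side of the globe.)

-151.60°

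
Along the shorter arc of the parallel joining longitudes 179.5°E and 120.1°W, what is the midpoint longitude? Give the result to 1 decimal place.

150.3°W

Signed shortest Δλ from +179.5° to -120.1° is +60.4°.
Midpoint longitude = +179.5° + (+60.4°)/2 = +179.5° + 30.2° = +209.7°.
Normalise into (−180°, 180°]: -150.3°.
(The naïve average (+179.5 + -120.1)/2 = 29.7° is on the wrong side of the globe.)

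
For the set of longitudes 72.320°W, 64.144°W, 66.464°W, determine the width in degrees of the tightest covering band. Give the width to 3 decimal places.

Sort the longitudes: -72.320°, -66.464°, -64.144°.
Eastward gaps between consecutive values (wrapping around): 5.856°, 2.320°, 351.824°.
Largest gap = 351.824° ⇒ minimal covering band is its complement: 360° − 351.824° = 8.176°.
Band runs from -72.320° eastward to -64.144°.

8.176°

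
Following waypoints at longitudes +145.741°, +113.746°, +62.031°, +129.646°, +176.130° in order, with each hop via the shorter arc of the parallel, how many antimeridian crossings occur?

0

Leg 1: +145.741° → +113.746°, shortest Δλ = -31.995° (west) — does not cross 180°.
Leg 2: +113.746° → +62.031°, shortest Δλ = -51.715° (west) — does not cross 180°.
Leg 3: +62.031° → +129.646°, shortest Δλ = 67.615° (east) — does not cross 180°.
Leg 4: +129.646° → +176.130°, shortest Δλ = 46.484° (east) — does not cross 180°.
Total crossings: 0.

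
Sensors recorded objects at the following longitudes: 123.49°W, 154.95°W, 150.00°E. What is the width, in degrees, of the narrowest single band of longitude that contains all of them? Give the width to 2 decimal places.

86.51°

Sort the longitudes: -154.95°, -123.49°, +150.00°.
Eastward gaps between consecutive values (wrapping around): 31.46°, 273.49°, 55.05°.
Largest gap = 273.49° ⇒ minimal covering band is its complement: 360° − 273.49° = 86.51°.
Band runs from +150.00° eastward to -123.49°, crossing the antimeridian.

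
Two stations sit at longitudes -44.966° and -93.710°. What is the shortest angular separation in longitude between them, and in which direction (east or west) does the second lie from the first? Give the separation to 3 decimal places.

48.744° west

Raw difference: -93.710 − -44.966 = -48.744°.
Normalise into (−180°, 180°]: -48.744° stays -48.744°.
Negative ⇒ the second point lies to the west; separation 48.744°.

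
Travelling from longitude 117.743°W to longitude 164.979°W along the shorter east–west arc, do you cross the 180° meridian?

Signed shortest Δλ = ((-164.979 − -117.743 + 180) mod 360) − 180 = -47.236°.
Going west by 47.236° from -117.743° reaches -164.979° without touching 180°.

No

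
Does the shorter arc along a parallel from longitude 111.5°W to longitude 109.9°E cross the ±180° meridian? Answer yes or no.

Yes

Naïve |109.9 − -111.5| = 221.4° > 180°, so the shorter arc goes the other way round — across 180°.
Signed shortest Δλ = ((109.9 − -111.5 + 180) mod 360) − 180 = -138.6°.
Going west by 138.6° from -111.5° passes through 180° before reaching +109.9°.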